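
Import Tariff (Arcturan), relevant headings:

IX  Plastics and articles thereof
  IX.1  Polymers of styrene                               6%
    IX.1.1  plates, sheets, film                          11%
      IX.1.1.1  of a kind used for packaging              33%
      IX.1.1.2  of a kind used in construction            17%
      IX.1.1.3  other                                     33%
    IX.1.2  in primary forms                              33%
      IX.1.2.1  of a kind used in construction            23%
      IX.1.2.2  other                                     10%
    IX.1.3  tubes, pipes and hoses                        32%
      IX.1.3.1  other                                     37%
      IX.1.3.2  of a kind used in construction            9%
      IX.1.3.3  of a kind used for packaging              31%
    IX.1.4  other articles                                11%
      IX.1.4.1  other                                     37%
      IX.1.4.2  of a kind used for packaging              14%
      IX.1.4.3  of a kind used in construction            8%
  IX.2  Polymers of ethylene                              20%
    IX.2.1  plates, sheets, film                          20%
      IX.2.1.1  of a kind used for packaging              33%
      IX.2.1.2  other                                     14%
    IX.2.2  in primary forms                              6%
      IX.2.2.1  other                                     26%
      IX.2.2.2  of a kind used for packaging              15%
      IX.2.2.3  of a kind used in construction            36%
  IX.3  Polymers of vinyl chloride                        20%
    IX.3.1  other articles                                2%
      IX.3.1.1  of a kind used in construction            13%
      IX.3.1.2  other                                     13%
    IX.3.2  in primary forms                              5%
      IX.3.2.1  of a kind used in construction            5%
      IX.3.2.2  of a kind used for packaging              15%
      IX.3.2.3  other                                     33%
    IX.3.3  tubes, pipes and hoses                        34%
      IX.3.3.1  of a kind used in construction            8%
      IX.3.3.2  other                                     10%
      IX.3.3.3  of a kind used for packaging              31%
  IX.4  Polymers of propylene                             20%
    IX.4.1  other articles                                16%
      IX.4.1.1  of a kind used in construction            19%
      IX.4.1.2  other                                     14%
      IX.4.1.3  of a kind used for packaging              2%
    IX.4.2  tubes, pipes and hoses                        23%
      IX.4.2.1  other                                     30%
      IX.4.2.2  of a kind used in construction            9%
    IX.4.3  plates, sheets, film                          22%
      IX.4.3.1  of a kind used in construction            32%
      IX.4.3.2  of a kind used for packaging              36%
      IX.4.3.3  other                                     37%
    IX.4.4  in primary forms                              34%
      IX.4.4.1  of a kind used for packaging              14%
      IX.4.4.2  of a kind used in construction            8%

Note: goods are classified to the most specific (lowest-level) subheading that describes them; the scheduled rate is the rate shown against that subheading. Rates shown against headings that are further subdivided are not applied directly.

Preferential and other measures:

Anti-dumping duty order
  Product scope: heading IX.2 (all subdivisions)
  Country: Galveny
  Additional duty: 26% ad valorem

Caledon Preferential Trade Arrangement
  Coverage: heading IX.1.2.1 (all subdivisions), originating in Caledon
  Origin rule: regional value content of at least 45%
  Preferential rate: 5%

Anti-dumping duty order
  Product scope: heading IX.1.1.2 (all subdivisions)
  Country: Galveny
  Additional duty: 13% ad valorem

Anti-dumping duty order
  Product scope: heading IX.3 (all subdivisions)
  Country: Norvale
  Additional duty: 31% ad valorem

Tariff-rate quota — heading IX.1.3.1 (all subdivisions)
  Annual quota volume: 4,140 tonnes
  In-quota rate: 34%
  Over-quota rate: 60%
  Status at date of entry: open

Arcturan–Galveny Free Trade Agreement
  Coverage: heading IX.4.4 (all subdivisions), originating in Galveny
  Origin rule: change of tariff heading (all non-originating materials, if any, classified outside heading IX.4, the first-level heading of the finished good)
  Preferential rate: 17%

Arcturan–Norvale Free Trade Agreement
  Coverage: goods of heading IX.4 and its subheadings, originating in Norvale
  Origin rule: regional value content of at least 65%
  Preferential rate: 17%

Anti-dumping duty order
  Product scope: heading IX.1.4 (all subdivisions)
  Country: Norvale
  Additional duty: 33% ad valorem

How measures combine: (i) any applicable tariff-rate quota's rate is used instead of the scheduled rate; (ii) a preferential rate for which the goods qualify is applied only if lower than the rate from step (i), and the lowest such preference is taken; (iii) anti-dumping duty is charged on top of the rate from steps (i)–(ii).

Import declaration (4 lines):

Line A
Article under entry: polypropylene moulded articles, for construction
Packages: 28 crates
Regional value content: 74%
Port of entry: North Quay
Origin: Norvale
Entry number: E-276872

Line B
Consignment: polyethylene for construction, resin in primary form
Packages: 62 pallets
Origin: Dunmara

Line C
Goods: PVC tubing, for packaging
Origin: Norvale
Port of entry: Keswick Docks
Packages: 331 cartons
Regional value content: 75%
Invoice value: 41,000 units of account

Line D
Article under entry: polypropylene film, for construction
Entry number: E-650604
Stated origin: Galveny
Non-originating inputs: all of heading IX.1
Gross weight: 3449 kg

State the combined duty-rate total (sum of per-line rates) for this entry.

147%

Line A: polypropylene → IX.4; moulded articles → IX.4.1; for construction → IX.4.1.1. Scheduled 19%. Norvale agreement on IX.4: RVC ≥ 65% → 17% available; preferential 17%. → 17%.
Line B: polyethylene → IX.2; resin in primary form → IX.2.2; for construction → IX.2.2.3. Scheduled 36%. No special measure applies. → 36%.
Line C: PVC → IX.3; tubing → IX.3.3; for packaging → IX.3.3.3. Scheduled 31%. Norvale agreement on IX.4: IX.3.3.3 not covered; anti-dumping (Norvale, IX.3): +31%; total 31% + 31% = 62%. → 62%.
Line D: polypropylene → IX.4; film → IX.4.3; for construction → IX.4.3.1. Scheduled 32%. Galveny agreement on IX.4.4: IX.4.3.1 not covered. → 32%.
Sum: 17% + 36% + 62% + 32% = 147%.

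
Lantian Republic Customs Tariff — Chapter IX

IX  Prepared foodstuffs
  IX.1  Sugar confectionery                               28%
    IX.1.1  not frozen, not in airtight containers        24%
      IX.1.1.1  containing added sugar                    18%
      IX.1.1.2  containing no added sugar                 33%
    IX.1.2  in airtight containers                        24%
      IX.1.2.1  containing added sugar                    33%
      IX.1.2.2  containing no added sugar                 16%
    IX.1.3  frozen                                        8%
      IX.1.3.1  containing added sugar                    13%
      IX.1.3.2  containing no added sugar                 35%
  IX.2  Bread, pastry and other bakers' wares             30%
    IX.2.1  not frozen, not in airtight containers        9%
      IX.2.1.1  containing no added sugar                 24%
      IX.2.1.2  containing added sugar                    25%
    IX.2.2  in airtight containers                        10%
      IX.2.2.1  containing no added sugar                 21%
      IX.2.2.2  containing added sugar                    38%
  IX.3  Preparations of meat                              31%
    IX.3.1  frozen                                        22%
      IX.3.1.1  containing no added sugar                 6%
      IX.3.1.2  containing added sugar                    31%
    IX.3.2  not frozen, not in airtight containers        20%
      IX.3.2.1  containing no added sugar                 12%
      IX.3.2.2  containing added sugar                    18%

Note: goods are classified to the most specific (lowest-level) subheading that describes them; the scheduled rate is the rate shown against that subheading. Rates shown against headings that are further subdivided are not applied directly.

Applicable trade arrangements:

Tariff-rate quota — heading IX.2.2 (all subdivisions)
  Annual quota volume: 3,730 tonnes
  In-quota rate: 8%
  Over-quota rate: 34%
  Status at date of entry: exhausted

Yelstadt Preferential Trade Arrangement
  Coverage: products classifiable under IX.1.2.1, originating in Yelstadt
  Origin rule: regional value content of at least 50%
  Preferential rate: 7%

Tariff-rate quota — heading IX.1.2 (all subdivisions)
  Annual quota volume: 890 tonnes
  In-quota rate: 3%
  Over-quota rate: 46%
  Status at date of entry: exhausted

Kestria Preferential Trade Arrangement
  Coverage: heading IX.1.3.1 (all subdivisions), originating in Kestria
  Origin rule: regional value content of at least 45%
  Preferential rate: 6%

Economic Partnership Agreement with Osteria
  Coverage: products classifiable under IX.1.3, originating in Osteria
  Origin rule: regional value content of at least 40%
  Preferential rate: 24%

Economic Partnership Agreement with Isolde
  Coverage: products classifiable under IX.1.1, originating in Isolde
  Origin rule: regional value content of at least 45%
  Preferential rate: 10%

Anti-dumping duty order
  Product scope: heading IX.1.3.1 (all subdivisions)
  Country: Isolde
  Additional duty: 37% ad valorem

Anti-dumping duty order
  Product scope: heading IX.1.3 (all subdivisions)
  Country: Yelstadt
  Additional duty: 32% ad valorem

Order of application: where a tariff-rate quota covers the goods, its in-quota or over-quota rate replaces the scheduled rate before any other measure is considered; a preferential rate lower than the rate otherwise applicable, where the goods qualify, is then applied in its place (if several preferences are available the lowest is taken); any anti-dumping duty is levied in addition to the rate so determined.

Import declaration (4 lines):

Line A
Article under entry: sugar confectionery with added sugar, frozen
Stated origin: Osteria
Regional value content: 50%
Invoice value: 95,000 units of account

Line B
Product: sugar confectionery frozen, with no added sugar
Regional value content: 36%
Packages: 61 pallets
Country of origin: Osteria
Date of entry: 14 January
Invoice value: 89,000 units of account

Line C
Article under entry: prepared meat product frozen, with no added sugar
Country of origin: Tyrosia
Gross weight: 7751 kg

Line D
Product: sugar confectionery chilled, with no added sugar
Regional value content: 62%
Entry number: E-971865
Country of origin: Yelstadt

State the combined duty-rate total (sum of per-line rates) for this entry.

87%

Line A: sugar confectionery → IX.1; frozen → IX.1.3; with added sugar → IX.1.3.1. Scheduled 13%. Osteria agreement on IX.1.3: RVC ≥ 40% → 24% available; preference 24% not lower than 13% → no reduction. → 13%.
Line B: sugar confectionery → IX.1; frozen → IX.1.3; with no added sugar → IX.1.3.2. Scheduled 35%. Osteria agreement on IX.1.3: RVC < 40%. → 35%.
Line C: prepared meat product → IX.3; frozen → IX.3.1; with no added sugar → IX.3.1.1. Scheduled 6%. No special measure applies. → 6%.
Line D: sugar confectionery → IX.1; chilled → IX.1.1; with no added sugar → IX.1.1.2. Scheduled 33%. Yelstadt agreement on IX.1.2.1: IX.1.1.2 not covered. → 33%.
Sum: 13% + 35% + 6% + 33% = 87%.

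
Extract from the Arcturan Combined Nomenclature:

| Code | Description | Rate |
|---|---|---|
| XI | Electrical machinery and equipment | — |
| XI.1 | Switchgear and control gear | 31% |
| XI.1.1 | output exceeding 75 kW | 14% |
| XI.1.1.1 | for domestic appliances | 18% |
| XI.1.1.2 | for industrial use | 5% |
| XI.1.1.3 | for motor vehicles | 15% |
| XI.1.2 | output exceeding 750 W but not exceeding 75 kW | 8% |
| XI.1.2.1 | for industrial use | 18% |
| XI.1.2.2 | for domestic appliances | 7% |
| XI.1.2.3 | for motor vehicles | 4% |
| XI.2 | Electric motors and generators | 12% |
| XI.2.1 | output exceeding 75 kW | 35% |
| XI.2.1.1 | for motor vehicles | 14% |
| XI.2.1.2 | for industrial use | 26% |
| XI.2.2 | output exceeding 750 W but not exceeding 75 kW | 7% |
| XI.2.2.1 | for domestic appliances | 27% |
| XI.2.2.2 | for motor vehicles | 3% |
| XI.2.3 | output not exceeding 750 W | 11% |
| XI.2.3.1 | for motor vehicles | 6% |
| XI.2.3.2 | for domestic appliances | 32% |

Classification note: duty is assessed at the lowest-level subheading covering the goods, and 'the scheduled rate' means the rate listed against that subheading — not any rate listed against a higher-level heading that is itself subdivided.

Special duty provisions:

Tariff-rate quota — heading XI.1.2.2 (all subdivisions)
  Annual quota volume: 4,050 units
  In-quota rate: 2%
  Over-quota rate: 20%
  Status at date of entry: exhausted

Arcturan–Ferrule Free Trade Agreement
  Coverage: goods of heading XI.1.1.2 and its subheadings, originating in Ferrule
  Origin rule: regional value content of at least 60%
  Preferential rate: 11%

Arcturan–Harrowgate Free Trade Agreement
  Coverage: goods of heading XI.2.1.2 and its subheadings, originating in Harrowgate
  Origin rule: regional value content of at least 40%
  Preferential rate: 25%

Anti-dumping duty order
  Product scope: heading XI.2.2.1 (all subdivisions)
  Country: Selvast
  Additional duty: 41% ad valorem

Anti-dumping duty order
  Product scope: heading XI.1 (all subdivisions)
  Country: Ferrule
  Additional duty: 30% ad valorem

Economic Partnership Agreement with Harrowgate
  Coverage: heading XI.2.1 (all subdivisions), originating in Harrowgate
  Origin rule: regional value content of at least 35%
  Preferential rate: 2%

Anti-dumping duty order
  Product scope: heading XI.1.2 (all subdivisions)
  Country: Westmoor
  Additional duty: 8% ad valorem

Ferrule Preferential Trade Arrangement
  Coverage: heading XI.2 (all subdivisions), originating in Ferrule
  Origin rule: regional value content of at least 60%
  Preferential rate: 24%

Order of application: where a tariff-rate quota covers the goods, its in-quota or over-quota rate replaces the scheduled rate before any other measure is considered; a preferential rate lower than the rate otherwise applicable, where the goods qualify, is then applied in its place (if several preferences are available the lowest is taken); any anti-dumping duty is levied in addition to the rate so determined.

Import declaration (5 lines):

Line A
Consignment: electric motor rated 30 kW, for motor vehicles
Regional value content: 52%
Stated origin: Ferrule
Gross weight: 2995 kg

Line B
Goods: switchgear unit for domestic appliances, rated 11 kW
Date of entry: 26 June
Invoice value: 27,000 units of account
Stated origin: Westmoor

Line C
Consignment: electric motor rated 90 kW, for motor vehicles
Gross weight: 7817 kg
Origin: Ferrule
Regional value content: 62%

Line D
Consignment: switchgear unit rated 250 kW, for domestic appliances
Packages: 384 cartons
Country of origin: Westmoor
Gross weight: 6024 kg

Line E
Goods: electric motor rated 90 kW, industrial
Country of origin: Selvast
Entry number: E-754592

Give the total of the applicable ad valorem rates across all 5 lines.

Line A: electric motor → XI.2; rated 30 kW → XI.2.2; for motor vehicles → XI.2.2.2. Scheduled 3%. Ferrule agreement on XI.1.1.2: XI.2.2.2 not covered; Ferrule agreement on XI.2: RVC < 60%. → 3%.
Line B: switchgear unit → XI.1; rated 11 kW → XI.1.2; for domestic appliances → XI.1.2.2. Scheduled 7%. quota on XI.1.2.2 exhausted → over-quota 20%; anti-dumping (Westmoor, XI.1.2): +8%; total 20% + 8% = 28%. → 28%.
Line C: electric motor → XI.2; rated 90 kW → XI.2.1; for motor vehicles → XI.2.1.1. Scheduled 14%. Ferrule agreement on XI.1.1.2: XI.2.1.1 not covered; Ferrule agreement on XI.2: RVC ≥ 60% → 24% available; preference 24% not lower than 14% → no reduction. → 14%.
Line D: switchgear unit → XI.1; rated 250 kW → XI.1.1; for domestic appliances → XI.1.1.1. Scheduled 18%. No special measure applies. → 18%.
Line E: electric motor → XI.2; rated 90 kW → XI.2.1; industrial → XI.2.1.2. Scheduled 26%. No special measure applies. → 26%.
Sum: 3% + 28% + 14% + 18% + 26% = 89%.

89%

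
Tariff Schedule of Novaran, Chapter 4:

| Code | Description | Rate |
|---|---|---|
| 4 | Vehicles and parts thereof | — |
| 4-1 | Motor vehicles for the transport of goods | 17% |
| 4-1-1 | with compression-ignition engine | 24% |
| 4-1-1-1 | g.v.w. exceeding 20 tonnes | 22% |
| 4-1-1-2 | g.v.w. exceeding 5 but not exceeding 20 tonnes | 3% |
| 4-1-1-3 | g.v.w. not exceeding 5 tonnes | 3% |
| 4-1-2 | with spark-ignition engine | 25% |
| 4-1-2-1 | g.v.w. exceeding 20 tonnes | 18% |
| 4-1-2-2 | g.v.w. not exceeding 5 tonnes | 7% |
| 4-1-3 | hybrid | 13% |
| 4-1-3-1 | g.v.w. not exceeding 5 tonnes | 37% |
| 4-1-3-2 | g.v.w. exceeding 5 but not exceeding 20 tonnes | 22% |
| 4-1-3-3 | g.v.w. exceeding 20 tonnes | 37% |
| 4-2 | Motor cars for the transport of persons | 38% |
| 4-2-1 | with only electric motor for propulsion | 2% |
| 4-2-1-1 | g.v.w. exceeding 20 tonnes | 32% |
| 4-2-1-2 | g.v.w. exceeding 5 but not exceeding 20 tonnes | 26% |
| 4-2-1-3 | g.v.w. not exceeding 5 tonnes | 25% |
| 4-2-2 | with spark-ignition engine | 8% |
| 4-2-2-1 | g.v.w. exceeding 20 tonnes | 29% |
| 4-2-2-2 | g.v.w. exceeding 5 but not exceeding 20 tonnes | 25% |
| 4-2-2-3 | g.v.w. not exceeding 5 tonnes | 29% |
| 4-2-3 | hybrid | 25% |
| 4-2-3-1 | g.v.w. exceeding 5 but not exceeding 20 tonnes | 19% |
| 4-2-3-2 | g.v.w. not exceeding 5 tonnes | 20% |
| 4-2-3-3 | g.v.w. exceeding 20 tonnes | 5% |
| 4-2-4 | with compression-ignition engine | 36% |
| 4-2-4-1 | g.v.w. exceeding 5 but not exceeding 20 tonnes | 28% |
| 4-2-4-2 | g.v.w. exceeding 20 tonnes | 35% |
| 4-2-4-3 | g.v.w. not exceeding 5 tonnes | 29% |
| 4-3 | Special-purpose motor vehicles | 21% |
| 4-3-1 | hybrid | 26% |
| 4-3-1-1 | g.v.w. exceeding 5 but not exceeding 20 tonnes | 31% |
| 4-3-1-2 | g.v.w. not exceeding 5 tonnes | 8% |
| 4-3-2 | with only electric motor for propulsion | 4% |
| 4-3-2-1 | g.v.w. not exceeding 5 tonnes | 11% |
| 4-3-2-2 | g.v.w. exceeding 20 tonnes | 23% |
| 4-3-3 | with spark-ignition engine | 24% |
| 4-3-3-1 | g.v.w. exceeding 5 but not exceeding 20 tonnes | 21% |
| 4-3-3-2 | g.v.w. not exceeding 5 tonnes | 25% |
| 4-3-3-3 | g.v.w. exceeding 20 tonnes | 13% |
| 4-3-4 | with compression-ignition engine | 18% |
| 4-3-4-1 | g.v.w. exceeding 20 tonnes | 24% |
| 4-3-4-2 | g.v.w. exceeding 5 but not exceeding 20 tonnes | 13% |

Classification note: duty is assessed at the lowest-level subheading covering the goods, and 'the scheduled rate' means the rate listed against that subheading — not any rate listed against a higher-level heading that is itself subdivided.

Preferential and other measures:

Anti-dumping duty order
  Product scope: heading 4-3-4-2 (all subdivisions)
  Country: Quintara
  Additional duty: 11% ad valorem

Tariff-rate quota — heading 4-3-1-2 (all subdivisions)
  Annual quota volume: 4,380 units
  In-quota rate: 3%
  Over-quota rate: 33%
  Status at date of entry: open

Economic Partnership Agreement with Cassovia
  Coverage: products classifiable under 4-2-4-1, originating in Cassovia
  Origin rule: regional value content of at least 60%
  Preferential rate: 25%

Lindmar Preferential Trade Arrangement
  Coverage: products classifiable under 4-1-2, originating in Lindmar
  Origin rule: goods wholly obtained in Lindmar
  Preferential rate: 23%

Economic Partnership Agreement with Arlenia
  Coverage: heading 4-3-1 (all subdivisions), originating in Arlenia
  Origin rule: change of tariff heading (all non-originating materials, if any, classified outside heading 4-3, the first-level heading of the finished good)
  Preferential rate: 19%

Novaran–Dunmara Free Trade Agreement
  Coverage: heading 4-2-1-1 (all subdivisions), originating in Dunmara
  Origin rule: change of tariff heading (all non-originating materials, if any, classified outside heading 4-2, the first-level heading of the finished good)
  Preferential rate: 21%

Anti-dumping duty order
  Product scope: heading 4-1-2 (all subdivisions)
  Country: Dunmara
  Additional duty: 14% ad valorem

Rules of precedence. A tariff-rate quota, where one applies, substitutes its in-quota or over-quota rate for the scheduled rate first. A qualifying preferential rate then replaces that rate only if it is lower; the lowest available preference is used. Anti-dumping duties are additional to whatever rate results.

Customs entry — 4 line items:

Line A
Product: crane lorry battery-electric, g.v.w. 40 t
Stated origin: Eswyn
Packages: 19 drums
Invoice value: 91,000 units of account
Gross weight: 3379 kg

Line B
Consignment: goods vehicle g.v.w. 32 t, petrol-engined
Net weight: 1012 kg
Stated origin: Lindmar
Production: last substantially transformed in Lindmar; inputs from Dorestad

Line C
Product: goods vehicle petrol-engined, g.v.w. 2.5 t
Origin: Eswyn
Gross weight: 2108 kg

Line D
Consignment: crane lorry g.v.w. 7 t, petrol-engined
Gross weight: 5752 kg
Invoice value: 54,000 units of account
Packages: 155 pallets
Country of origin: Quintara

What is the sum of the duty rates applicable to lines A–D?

Line A: crane lorry → 4-3; battery-electric → 4-3-2; g.v.w. 40 t → 4-3-2-2. Scheduled 23%. No special measure applies. → 23%.
Line B: goods vehicle → 4-1; petrol-engined → 4-1-2; g.v.w. 32 t → 4-1-2-1. Scheduled 18%. Lindmar agreement on 4-1-2: not wholly obtained. → 18%.
Line C: goods vehicle → 4-1; petrol-engined → 4-1-2; g.v.w. 2.5 t → 4-1-2-2. Scheduled 7%. No special measure applies. → 7%.
Line D: crane lorry → 4-3; petrol-engined → 4-3-3; g.v.w. 7 t → 4-3-3-1. Scheduled 21%. No special measure applies. → 21%.
Sum: 23% + 18% + 7% + 21% = 69%.

69%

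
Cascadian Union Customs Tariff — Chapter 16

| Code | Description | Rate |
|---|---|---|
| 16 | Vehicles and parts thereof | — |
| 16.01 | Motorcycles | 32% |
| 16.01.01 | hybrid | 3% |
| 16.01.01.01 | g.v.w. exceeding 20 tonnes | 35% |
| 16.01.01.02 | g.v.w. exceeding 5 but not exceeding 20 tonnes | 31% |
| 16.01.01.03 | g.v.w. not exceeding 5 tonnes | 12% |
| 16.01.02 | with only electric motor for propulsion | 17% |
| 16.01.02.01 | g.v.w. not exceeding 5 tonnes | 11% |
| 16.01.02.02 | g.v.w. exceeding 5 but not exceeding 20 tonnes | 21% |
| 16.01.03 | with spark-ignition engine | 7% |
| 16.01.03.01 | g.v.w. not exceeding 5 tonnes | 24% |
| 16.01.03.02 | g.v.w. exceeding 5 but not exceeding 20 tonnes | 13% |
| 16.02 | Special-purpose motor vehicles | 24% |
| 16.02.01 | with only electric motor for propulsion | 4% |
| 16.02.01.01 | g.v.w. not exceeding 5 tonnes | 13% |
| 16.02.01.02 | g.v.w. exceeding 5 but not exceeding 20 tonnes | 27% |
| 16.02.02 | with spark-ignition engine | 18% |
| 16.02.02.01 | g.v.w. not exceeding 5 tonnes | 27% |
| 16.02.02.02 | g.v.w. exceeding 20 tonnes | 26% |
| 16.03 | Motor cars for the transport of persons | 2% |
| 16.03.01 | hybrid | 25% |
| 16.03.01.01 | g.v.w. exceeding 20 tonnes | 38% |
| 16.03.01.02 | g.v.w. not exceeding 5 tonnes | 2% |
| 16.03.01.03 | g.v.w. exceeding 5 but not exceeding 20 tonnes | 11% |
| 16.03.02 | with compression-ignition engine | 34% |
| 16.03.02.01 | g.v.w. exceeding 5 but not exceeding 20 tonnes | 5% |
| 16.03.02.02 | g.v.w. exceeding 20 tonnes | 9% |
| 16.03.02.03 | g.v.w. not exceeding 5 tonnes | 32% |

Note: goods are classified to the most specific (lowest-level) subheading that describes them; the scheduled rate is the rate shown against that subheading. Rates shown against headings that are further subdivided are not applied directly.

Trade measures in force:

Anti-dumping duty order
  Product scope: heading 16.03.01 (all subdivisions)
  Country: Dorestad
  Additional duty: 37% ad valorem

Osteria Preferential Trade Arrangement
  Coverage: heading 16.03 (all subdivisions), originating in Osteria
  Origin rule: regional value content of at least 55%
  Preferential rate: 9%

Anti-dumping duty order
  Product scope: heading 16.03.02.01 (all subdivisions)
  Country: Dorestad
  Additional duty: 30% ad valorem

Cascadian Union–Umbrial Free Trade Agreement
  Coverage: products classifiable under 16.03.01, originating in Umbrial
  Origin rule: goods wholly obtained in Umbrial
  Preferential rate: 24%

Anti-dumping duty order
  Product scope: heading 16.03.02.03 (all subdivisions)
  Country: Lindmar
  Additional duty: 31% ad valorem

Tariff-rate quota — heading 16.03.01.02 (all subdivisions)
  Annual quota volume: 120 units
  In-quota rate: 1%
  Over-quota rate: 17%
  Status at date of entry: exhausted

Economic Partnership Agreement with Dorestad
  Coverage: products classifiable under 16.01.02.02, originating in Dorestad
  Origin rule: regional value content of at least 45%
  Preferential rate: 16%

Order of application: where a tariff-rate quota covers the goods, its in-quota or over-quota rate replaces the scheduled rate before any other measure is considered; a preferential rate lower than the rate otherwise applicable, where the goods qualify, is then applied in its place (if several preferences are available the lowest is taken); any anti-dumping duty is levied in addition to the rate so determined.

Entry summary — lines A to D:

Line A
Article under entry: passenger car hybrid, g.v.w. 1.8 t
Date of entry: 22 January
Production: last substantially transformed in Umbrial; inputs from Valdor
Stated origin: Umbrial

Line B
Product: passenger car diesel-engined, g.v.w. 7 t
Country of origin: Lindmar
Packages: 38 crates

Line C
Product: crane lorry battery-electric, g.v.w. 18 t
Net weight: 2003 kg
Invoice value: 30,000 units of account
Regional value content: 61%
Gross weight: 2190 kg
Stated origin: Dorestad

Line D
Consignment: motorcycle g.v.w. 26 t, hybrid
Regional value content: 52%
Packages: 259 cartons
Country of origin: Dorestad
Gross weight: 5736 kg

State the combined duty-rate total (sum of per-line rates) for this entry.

Line A: passenger car → 16.03; hybrid → 16.03.01; g.v.w. 1.8 t → 16.03.01.02. Scheduled 2%. quota on 16.03.01.02 exhausted → over-quota 17%; Umbrial agreement on 16.03.01: not wholly obtained. → 17%.
Line B: passenger car → 16.03; diesel-engined → 16.03.02; g.v.w. 7 t → 16.03.02.01. Scheduled 5%. No special measure applies. → 5%.
Line C: crane lorry → 16.02; battery-electric → 16.02.01; g.v.w. 18 t → 16.02.01.02. Scheduled 27%. Dorestad agreement on 16.01.02.02: 16.02.01.02 not covered. → 27%.
Line D: motorcycle → 16.01; hybrid → 16.01.01; g.v.w. 26 t → 16.01.01.01. Scheduled 35%. Dorestad agreement on 16.01.02.02: 16.01.01.01 not covered. → 35%.
Sum: 17% + 5% + 27% + 35% = 84%.

84%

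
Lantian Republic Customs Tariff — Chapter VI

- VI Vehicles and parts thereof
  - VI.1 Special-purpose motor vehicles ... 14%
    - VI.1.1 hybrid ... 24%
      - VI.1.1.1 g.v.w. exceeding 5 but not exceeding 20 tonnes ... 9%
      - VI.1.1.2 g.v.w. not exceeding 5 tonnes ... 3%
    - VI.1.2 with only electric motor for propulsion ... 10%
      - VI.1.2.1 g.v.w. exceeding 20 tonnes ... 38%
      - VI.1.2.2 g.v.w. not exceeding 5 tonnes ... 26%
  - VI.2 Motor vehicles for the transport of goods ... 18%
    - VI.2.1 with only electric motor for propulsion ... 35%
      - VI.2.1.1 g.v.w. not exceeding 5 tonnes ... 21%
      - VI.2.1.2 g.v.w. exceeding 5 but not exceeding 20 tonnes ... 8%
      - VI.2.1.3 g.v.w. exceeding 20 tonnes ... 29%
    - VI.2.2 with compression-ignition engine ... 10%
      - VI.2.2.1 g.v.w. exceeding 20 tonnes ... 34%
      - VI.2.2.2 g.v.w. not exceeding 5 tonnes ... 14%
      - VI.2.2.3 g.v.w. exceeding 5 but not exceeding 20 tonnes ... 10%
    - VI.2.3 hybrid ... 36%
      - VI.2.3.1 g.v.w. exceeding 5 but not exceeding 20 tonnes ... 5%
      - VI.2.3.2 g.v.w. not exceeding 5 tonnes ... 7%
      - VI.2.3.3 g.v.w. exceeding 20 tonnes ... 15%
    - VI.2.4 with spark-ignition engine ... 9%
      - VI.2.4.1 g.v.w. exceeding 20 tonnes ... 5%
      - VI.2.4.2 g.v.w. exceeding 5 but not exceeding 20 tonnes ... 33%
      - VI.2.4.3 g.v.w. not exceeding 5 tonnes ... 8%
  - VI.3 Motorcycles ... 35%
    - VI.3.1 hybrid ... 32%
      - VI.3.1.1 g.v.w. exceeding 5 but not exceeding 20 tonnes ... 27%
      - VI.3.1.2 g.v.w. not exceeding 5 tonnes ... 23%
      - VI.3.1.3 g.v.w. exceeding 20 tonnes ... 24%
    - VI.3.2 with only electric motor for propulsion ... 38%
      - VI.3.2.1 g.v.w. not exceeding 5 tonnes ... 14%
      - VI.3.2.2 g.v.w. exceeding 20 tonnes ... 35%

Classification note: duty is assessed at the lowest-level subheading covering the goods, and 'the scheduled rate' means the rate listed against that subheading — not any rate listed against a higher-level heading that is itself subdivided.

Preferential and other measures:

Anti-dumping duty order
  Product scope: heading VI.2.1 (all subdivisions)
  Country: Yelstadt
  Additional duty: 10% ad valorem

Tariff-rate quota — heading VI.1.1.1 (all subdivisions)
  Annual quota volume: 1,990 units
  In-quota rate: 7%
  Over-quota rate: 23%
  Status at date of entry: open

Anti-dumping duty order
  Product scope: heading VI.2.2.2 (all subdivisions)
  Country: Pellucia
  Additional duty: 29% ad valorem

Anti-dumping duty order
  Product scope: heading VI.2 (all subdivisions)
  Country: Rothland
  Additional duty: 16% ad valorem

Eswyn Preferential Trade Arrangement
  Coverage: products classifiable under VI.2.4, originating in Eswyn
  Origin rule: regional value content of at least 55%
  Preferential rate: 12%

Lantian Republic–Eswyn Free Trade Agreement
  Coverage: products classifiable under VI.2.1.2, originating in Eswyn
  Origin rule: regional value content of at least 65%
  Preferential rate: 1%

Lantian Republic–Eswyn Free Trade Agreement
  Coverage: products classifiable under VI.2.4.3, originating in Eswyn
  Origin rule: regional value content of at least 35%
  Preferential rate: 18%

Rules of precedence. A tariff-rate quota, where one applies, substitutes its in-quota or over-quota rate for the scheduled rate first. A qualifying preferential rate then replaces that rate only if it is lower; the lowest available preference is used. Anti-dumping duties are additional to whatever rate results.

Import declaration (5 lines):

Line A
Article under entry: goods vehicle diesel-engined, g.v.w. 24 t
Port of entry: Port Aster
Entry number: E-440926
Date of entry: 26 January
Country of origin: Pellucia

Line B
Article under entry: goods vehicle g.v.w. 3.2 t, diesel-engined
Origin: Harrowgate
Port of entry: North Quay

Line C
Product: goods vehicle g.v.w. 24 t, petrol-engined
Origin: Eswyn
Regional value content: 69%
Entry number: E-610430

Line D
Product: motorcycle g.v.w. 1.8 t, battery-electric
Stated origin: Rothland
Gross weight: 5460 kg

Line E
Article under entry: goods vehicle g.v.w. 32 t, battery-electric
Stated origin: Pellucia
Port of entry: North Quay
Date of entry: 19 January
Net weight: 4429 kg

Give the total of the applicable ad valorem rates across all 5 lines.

96%

Line A: goods vehicle → VI.2; diesel-engined → VI.2.2; g.v.w. 24 t → VI.2.2.1. Scheduled 34%. No special measure applies. → 34%.
Line B: goods vehicle → VI.2; diesel-engined → VI.2.2; g.v.w. 3.2 t → VI.2.2.2. Scheduled 14%. No special measure applies. → 14%.
Line C: goods vehicle → VI.2; petrol-engined → VI.2.4; g.v.w. 24 t → VI.2.4.1. Scheduled 5%. Eswyn agreement on VI.2.4: RVC ≥ 55% → 12% available; Eswyn agreement on VI.2.1.2: VI.2.4.1 not covered; Eswyn agreement on VI.2.4.3: VI.2.4.1 not covered; preference 12% not lower than 5% → no reduction. → 5%.
Line D: motorcycle → VI.3; battery-electric → VI.3.2; g.v.w. 1.8 t → VI.3.2.1. Scheduled 14%. No special measure applies. → 14%.
Line E: goods vehicle → VI.2; battery-electric → VI.2.1; g.v.w. 32 t → VI.2.1.3. Scheduled 29%. No special measure applies. → 29%.
Sum: 34% + 14% + 5% + 14% + 29% = 96%.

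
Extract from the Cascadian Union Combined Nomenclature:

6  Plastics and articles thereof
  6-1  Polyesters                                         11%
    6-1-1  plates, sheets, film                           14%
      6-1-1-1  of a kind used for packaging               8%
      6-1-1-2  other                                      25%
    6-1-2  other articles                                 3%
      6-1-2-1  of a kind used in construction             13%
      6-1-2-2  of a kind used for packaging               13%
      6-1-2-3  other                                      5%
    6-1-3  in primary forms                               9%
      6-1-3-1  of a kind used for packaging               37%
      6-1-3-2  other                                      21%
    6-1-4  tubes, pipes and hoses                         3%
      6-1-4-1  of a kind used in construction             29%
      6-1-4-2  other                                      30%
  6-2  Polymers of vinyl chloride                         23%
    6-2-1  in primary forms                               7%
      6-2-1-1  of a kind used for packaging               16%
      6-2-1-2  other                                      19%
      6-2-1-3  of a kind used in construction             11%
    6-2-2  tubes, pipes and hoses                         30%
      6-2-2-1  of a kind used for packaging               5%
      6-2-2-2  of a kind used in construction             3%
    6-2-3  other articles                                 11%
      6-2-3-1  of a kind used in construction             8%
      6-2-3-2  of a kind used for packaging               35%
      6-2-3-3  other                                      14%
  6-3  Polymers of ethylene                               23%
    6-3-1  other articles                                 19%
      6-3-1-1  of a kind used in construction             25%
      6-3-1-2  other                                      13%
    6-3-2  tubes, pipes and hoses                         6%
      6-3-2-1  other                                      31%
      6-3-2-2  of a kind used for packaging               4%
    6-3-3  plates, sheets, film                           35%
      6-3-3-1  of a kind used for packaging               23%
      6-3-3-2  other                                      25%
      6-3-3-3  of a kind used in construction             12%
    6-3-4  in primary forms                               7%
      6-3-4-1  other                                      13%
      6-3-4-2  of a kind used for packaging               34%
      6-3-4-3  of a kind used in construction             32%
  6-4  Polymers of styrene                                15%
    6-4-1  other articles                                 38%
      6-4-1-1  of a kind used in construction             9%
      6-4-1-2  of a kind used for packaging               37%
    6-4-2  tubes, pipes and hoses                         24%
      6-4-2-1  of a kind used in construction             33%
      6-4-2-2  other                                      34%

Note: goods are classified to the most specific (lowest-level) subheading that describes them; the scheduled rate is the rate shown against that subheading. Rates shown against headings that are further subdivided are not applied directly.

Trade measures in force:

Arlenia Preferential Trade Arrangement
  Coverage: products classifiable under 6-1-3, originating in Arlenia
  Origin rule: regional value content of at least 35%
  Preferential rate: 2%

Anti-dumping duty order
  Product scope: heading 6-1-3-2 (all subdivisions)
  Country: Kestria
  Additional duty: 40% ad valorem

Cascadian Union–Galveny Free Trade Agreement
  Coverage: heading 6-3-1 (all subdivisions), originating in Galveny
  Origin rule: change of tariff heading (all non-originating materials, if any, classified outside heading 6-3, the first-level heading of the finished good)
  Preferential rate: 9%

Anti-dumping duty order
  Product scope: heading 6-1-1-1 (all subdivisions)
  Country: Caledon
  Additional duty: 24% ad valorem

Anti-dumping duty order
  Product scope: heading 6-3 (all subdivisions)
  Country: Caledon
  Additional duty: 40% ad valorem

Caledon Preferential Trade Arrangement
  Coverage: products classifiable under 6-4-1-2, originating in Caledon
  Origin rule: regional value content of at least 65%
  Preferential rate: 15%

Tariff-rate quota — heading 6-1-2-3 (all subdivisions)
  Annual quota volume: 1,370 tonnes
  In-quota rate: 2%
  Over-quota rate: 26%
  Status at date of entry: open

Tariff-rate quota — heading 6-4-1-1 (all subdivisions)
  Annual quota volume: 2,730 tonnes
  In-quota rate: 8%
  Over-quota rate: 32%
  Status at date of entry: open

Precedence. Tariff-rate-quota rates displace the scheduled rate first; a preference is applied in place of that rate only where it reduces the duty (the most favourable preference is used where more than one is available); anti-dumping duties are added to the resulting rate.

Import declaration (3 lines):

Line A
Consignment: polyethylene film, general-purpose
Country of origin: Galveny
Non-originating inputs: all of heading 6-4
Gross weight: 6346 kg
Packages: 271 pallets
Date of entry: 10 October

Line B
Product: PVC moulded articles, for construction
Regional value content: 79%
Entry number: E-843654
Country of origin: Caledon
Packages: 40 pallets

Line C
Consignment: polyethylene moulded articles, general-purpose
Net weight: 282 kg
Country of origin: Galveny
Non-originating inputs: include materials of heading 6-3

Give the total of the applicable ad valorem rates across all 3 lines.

46%

Line A: polyethylene → 6-3; film → 6-3-3; general-purpose → 6-3-3-2. Scheduled 25%. Galveny agreement on 6-3-1: 6-3-3-2 not covered. → 25%.
Line B: PVC → 6-2; moulded articles → 6-2-3; for construction → 6-2-3-1. Scheduled 8%. Caledon agreement on 6-4-1-2: 6-2-3-1 not covered. → 8%.
Line C: polyethylene → 6-3; moulded articles → 6-3-1; general-purpose → 6-3-1-2. Scheduled 13%. Galveny agreement on 6-3-1: CTH not met. → 13%.
Sum: 25% + 8% + 13% = 46%.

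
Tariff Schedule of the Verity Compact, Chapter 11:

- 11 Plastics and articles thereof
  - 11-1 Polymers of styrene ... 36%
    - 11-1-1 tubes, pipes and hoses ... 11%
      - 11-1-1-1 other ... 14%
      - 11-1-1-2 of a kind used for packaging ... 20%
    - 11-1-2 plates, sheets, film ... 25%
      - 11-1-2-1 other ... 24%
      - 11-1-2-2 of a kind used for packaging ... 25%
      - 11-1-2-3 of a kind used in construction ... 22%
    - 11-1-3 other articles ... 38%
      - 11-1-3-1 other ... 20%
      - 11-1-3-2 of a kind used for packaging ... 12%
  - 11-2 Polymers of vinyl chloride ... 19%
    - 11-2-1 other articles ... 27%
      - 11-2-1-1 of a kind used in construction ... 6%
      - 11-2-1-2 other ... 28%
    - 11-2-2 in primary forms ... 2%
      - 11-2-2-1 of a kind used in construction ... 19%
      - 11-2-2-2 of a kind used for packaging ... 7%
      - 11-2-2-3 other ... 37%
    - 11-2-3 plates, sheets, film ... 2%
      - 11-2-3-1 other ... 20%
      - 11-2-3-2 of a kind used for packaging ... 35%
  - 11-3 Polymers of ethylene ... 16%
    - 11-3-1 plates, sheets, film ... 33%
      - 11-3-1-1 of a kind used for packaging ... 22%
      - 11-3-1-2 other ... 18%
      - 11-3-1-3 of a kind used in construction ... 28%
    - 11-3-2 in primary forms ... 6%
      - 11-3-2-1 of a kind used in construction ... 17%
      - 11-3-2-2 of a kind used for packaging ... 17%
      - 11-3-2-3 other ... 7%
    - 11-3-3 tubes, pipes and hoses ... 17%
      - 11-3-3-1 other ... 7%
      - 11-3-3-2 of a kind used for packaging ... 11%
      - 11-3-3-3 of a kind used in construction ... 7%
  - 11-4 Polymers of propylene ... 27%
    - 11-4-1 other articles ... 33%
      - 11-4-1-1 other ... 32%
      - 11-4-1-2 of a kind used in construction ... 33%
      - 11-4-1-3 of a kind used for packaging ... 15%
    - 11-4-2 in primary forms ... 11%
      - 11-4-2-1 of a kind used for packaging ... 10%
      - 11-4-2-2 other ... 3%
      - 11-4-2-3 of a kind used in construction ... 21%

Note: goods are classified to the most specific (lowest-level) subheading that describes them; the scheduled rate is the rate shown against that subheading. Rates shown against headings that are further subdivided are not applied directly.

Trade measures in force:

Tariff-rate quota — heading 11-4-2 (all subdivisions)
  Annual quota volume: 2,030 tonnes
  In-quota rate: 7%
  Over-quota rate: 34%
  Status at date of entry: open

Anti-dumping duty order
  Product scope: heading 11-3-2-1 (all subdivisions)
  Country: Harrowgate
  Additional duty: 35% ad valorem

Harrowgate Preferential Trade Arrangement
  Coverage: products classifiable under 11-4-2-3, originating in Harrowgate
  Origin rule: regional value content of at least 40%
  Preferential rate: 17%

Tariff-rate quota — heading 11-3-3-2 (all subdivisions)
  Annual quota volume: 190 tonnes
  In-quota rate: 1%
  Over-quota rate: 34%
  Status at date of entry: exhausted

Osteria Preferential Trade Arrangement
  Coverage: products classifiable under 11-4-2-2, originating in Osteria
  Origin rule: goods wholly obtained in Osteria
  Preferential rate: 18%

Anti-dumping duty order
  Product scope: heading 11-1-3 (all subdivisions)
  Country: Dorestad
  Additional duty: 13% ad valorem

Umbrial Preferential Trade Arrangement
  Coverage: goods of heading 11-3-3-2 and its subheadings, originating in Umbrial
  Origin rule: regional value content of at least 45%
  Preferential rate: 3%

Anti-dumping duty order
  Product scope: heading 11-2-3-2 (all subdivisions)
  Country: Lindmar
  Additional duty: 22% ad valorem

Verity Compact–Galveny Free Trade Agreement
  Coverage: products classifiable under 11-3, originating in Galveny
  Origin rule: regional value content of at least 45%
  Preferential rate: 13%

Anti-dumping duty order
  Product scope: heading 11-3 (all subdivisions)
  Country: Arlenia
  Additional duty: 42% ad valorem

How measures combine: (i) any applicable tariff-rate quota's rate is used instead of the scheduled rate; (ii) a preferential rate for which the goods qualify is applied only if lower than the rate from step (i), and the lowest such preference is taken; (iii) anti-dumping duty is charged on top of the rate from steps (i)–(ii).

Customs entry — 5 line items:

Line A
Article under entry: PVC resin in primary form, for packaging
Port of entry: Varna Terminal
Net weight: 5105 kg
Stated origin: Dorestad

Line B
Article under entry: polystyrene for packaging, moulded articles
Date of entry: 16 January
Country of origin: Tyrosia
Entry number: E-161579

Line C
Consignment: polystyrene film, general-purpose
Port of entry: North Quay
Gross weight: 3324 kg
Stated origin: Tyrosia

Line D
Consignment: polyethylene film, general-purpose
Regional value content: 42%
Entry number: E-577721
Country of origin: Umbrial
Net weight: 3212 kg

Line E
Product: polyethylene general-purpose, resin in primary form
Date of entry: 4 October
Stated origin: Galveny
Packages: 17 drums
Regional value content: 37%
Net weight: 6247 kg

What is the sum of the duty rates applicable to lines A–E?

Line A: PVC → 11-2; resin in primary form → 11-2-2; for packaging → 11-2-2-2. Scheduled 7%. No special measure applies. → 7%.
Line B: polystyrene → 11-1; moulded articles → 11-1-3; for packaging → 11-1-3-2. Scheduled 12%. No special measure applies. → 12%.
Line C: polystyrene → 11-1; film → 11-1-2; general-purpose → 11-1-2-1. Scheduled 24%. No special measure applies. → 24%.
Line D: polyethylene → 11-3; film → 11-3-1; general-purpose → 11-3-1-2. Scheduled 18%. Umbrial agreement on 11-3-3-2: 11-3-1-2 not covered. → 18%.
Line E: polyethylene → 11-3; resin in primary form → 11-3-2; general-purpose → 11-3-2-3. Scheduled 7%. Galveny agreement on 11-3: RVC < 45%. → 7%.
Sum: 7% + 12% + 24% + 18% + 7% = 68%.

68%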